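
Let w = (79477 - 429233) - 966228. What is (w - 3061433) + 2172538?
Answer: -2204879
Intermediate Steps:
w = -1315984 (w = -349756 - 966228 = -1315984)
(w - 3061433) + 2172538 = (-1315984 - 3061433) + 2172538 = -4377417 + 2172538 = -2204879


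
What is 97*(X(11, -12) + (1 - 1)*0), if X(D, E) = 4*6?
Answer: 2328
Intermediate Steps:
X(D, E) = 24
97*(X(11, -12) + (1 - 1)*0) = 97*(24 + (1 - 1)*0) = 97*(24 + 0*0) = 97*(24 + 0) = 97*24 = 2328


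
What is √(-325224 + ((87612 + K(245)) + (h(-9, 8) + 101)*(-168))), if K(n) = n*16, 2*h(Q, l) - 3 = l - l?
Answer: 4*I*√15682 ≈ 500.91*I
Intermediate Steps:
h(Q, l) = 3/2 (h(Q, l) = 3/2 + (l - l)/2 = 3/2 + (½)*0 = 3/2 + 0 = 3/2)
K(n) = 16*n
√(-325224 + ((87612 + K(245)) + (h(-9, 8) + 101)*(-168))) = √(-325224 + ((87612 + 16*245) + (3/2 + 101)*(-168))) = √(-325224 + ((87612 + 3920) + (205/2)*(-168))) = √(-325224 + (91532 - 17220)) = √(-325224 + 74312) = √(-250912) = 4*I*√15682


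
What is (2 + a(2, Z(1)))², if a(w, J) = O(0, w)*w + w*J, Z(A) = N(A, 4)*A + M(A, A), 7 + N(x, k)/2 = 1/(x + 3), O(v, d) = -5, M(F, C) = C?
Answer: 1089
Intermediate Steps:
N(x, k) = -14 + 2/(3 + x) (N(x, k) = -14 + 2/(x + 3) = -14 + 2/(3 + x))
Z(A) = A + 2*A*(-20 - 7*A)/(3 + A) (Z(A) = (2*(-20 - 7*A)/(3 + A))*A + A = 2*A*(-20 - 7*A)/(3 + A) + A = A + 2*A*(-20 - 7*A)/(3 + A))
a(w, J) = -5*w + J*w (a(w, J) = -5*w + w*J = -5*w + J*w)
(2 + a(2, Z(1)))² = (2 + 2*(-5 + 1*(-37 - 13*1)/(3 + 1)))² = (2 + 2*(-5 + 1*(-37 - 13)/4))² = (2 + 2*(-5 + 1*(¼)*(-50)))² = (2 + 2*(-5 - 25/2))² = (2 + 2*(-35/2))² = (2 - 35)² = (-33)² = 1089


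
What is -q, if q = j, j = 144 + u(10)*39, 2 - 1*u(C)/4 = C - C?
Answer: -456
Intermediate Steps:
u(C) = 8 (u(C) = 8 - 4*(C - C) = 8 - 4*0 = 8 + 0 = 8)
j = 456 (j = 144 + 8*39 = 144 + 312 = 456)
q = 456
-q = -1*456 = -456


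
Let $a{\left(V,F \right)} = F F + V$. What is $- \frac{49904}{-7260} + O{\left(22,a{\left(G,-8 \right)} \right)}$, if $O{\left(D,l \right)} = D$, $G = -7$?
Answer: $\frac{52406}{1815} \approx 28.874$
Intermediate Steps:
$a{\left(V,F \right)} = V + F^{2}$ ($a{\left(V,F \right)} = F^{2} + V = V + F^{2}$)
$- \frac{49904}{-7260} + O{\left(22,a{\left(G,-8 \right)} \right)} = - \frac{49904}{-7260} + 22 = \left(-49904\right) \left(- \frac{1}{7260}\right) + 22 = \frac{12476}{1815} + 22 = \frac{52406}{1815}$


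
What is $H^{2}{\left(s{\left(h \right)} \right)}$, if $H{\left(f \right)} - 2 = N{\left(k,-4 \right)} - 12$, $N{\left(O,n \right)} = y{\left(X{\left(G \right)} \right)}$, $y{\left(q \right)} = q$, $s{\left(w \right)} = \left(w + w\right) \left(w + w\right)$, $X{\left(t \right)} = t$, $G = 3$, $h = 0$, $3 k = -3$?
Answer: $49$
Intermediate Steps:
$k = -1$ ($k = \frac{1}{3} \left(-3\right) = -1$)
$s{\left(w \right)} = 4 w^{2}$ ($s{\left(w \right)} = 2 w 2 w = 4 w^{2}$)
$N{\left(O,n \right)} = 3$
$H{\left(f \right)} = -7$ ($H{\left(f \right)} = 2 + \left(3 - 12\right) = 2 - 9 = -7$)
$H^{2}{\left(s{\left(h \right)} \right)} = \left(-7\right)^{2} = 49$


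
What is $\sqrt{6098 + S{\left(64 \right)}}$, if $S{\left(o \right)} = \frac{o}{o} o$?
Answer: $\sqrt{6162} \approx 78.498$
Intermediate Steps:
$S{\left(o \right)} = o$ ($S{\left(o \right)} = 1 o = o$)
$\sqrt{6098 + S{\left(64 \right)}} = \sqrt{6098 + 64} = \sqrt{6162}$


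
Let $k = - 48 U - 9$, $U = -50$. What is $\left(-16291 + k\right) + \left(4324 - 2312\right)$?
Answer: $-11888$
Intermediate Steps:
$k = 2391$ ($k = \left(-48\right) \left(-50\right) - 9 = 2400 - 9 = 2391$)
$\left(-16291 + k\right) + \left(4324 - 2312\right) = \left(-16291 + 2391\right) + \left(4324 - 2312\right) = -13900 + \left(4324 - 2312\right) = -13900 + 2012 = -11888$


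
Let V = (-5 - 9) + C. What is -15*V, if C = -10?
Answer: 360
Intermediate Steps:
V = -24 (V = (-5 - 9) - 10 = -14 - 10 = -24)
-15*V = -15*(-24) = 360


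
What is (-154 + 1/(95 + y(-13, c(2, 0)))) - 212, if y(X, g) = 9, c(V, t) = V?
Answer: -38063/104 ≈ -365.99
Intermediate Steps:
(-154 + 1/(95 + y(-13, c(2, 0)))) - 212 = (-154 + 1/(95 + 9)) - 212 = (-154 + 1/104) - 212 = -16015/104 - 212 = -38063/104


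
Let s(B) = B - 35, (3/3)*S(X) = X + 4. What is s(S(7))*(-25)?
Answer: 600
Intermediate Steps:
S(X) = 4 + X (S(X) = X + 4 = 4 + X)
s(B) = -35 + B
s(S(7))*(-25) = (-35 + (4 + 7))*(-25) = (-35 + 11)*(-25) = -24*(-25) = 600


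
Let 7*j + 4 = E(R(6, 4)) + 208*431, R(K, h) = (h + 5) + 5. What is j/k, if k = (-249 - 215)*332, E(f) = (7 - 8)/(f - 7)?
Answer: -627507/7548352 ≈ -0.083132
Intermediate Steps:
R(K, h) = 10 + h (R(K, h) = (5 + h) + 5 = 10 + h)
E(f) = -1/(-7 + f)
k = -154048 (k = -464*332 = -154048)
j = 627507/49 (j = -4/7 + (-1/(-7 + (10 + 4)) + 208*431)/7 = -4/7 + (-1/(-7 + 14) + 89648)/7 = -4/7 + (-1/7 + 89648)/7 = -4/7 + (1/7)*(627535/7) = -4/7 + 627535/49 = 627507/49 ≈ 12806.)
j/k = (627507/49)/(-154048) = (627507/49)*(-1/154048) = -627507/7548352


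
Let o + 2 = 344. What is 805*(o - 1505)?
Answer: -936215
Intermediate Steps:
o = 342 (o = -2 + 344 = 342)
805*(o - 1505) = 805*(342 - 1505) = 805*(-1163) = -936215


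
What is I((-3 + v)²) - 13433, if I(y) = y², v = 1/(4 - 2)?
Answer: -214303/16 ≈ -13394.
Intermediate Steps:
v = ½ (v = 1/2 = ½ ≈ 0.50000)
I((-3 + v)²) - 13433 = ((-3 + ½)²)² - 13433 = ((-5/2)²)² - 13433 = (25/4)² - 13433 = 625/16 - 13433 = -214303/16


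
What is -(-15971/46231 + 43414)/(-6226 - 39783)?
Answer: 2007056663/2127042079 ≈ 0.94359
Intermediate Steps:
-(-15971/46231 + 43414)/(-6226 - 39783) = -(-15971*1/46231 + 43414)/(-46009) = -(-15971/46231 + 43414)*(-1)/46009 = -2007056663*(-1)/(46231*46009) = -1*(-2007056663/2127042079) = 2007056663/2127042079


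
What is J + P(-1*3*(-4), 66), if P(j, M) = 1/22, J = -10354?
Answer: -227787/22 ≈ -10354.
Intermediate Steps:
P(j, M) = 1/22
J + P(-1*3*(-4), 66) = -10354 + 1/22 = -227787/22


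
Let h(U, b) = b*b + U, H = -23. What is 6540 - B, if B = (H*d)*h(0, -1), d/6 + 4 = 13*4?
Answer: 13164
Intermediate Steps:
h(U, b) = U + b² (h(U, b) = b² + U = U + b²)
d = 288 (d = -24 + 6*(13*4) = -24 + 6*52 = -24 + 312 = 288)
B = -6624 (B = (-23*288)*(0 + (-1)²) = -6624*(0 + 1) = -6624*1 = -6624)
6540 - B = 6540 - 1*(-6624) = 6540 + 6624 = 13164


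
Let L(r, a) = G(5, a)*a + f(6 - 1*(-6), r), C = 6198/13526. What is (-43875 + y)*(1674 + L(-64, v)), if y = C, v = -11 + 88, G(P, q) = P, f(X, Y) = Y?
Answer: -591963434370/6763 ≈ -8.7530e+7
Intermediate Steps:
v = 77
C = 3099/6763 (C = 6198*(1/13526) = 3099/6763 ≈ 0.45823)
y = 3099/6763 ≈ 0.45823
L(r, a) = r + 5*a (L(r, a) = 5*a + r = r + 5*a)
(-43875 + y)*(1674 + L(-64, v)) = (-43875 + 3099/6763)*(1674 + (-64 + 5*77)) = -296723526*(1674 + (-64 + 385))/6763 = -296723526*(1674 + 321)/6763 = -296723526/6763*1995 = -591963434370/6763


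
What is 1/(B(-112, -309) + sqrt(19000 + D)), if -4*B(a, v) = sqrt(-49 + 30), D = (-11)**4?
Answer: 4/(4*sqrt(33641) - I*sqrt(19)) ≈ 0.0054519 + 3.2392e-5*I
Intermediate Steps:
D = 14641
B(a, v) = -I*sqrt(19)/4 (B(a, v) = -sqrt(-49 + 30)/4 = -I*sqrt(19)/4)
1/(B(-112, -309) + sqrt(19000 + D)) = 1/(-I*sqrt(19)/4 + sqrt(19000 + 14641)) = 1/(-I*sqrt(19)/4 + sqrt(33641)) = 1/(sqrt(33641) - I*sqrt(19)/4)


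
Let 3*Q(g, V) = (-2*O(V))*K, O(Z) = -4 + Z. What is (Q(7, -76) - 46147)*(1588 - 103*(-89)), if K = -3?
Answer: -498031785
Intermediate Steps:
Q(g, V) = -8 + 2*V (Q(g, V) = (-2*(-4 + V)*(-3))/3 = ((8 - 2*V)*(-3))/3 = (-24 + 6*V)/3 = -8 + 2*V)
(Q(7, -76) - 46147)*(1588 - 103*(-89)) = ((-8 + 2*(-76)) - 46147)*(1588 - 103*(-89)) = ((-8 - 152) - 46147)*(1588 + 9167) = (-160 - 46147)*10755 = -46307*10755 = -498031785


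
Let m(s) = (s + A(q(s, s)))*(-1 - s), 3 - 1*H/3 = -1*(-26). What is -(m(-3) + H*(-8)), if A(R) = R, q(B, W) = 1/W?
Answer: -1636/3 ≈ -545.33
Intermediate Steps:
H = -69 (H = 9 - (-3)*(-26) = 9 - 3*26 = 9 - 78 = -69)
m(s) = (-1 - s)*(s + 1/s) (m(s) = (s + 1/s)*(-1 - s) = (-1 - s)*(s + 1/s))
-(m(-3) + H*(-8)) = -((-1 - 1*(-3) - 1/(-3) - 1*(-3)**2) - 69*(-8)) = -((-1 + 3 - 1*(-1/3) - 1*9) + 552) = -((-1 + 3 + 1/3 - 9) + 552) = -(-20/3 + 552) = -1*1636/3 = -1636/3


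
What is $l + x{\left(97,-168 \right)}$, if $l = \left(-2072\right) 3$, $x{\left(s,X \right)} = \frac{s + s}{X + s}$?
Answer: $- \frac{441530}{71} \approx -6218.7$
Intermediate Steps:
$x{\left(s,X \right)} = \frac{2 s}{X + s}$
$l = -6216$
$l + x{\left(97,-168 \right)} = -6216 + 2 \cdot 97 \frac{1}{-168 + 97} = -6216 + 2 \cdot 97 \frac{1}{-71} = -6216 + 2 \cdot 97 \left(- \frac{1}{71}\right) = -6216 - \frac{194}{71} = - \frac{441530}{71}$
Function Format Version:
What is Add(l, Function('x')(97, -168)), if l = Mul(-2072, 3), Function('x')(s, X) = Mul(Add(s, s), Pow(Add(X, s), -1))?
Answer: Rational(-441530, 71) ≈ -6218.7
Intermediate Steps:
Function('x')(s, X) = Mul(2, s, Pow(Add(X, s), -1)) (Function('x')(s, X) = Mul(Mul(2, s), Pow(Add(X, s), -1)) = Mul(2, s, Pow(Add(X, s), -1)))
l = -6216
Add(l, Function('x')(97, -168)) = Add(-6216, Mul(2, 97, Pow(Add(-168, 97), -1))) = Add(-6216, Mul(2, 97, Pow(-71, -1))) = Add(-6216, Mul(2, 97, Rational(-1, 71))) = Add(-6216, Rational(-194, 71)) = Rational(-441530, 71)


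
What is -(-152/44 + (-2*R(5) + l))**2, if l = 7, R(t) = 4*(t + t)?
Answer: -707281/121 ≈ -5845.3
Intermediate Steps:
R(t) = 8*t (R(t) = 4*(2*t) = 8*t)
-(-152/44 + (-2*R(5) + l))**2 = -(-152/44 + (-16*5 + 7))**2 = -(-152*1/44 + (-2*40 + 7))**2 = -(-38/11 + (-80 + 7))**2 = -(-38/11 - 73)**2 = -(-841/11)**2 = -1*707281/121 = -707281/121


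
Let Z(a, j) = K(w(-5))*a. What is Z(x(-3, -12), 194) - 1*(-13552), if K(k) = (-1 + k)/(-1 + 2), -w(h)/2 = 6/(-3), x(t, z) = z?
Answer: 13516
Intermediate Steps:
w(h) = 4 (w(h) = -12/(-3) = -12*(-1)/3 = -2*(-2) = 4)
K(k) = -1 + k (K(k) = (-1 + k)/1 = (-1 + k)*1 = -1 + k)
Z(a, j) = 3*a (Z(a, j) = (-1 + 4)*a = 3*a)
Z(x(-3, -12), 194) - 1*(-13552) = 3*(-12) - 1*(-13552) = -36 + 13552 = 13516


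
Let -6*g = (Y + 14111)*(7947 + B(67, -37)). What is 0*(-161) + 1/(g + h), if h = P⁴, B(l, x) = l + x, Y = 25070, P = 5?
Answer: -2/104181029 ≈ -1.9197e-8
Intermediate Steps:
h = 625 (h = 5⁴ = 625)
g = -104182279/2 (g = -(25070 + 14111)*(7947 + (67 - 37))/6 = -39181*(7947 + 30)/6 = -39181*7977/6 = -⅙*312546837 = -104182279/2 ≈ -5.2091e+7)
0*(-161) + 1/(g + h) = 0*(-161) + 1/(-104182279/2 + 625) = 0 + 1/(-104181029/2) = 0 - 2/104181029 = -2/104181029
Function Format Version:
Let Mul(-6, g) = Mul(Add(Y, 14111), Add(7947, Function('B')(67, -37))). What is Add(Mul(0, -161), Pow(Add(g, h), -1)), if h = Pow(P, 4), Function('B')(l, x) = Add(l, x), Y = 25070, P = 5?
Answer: Rational(-2, 104181029) ≈ -1.9197e-8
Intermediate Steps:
h = 625 (h = Pow(5, 4) = 625)
g = Rational(-104182279, 2) (g = Mul(Rational(-1, 6), Mul(Add(25070, 14111), Add(7947, Add(67, -37)))) = Mul(Rational(-1, 6), Mul(39181, Add(7947, 30))) = Mul(Rational(-1, 6), Mul(39181, 7977)) = Mul(Rational(-1, 6), 312546837) = Rational(-104182279, 2) ≈ -5.2091e+7)
Add(Mul(0, -161), Pow(Add(g, h), -1)) = Add(Mul(0, -161), Pow(Add(Rational(-104182279, 2), 625), -1)) = Add(0, Pow(Rational(-104181029, 2), -1)) = Add(0, Rational(-2, 104181029)) = Rational(-2, 104181029)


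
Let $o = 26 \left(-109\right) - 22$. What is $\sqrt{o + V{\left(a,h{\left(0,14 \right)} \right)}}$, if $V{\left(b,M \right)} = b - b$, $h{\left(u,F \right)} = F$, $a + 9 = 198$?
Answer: $2 i \sqrt{714} \approx 53.442 i$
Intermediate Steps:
$a = 189$ ($a = -9 + 198 = 189$)
$V{\left(b,M \right)} = 0$
$o = -2856$ ($o = -2834 - 22 = -2856$)
$\sqrt{o + V{\left(a,h{\left(0,14 \right)} \right)}} = \sqrt{-2856 + 0} = \sqrt{-2856} = 2 i \sqrt{714}$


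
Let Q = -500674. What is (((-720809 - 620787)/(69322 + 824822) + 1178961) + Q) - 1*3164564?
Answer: -555772750871/223536 ≈ -2.4863e+6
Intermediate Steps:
(((-720809 - 620787)/(69322 + 824822) + 1178961) + Q) - 1*3164564 = (((-720809 - 620787)/(69322 + 824822) + 1178961) - 500674) - 1*3164564 = ((-1341596/894144 + 1178961) - 500674) - 3164564 = ((-1341596*1/894144 + 1178961) - 500674) - 3164564 = ((-335399/223536 + 1178961) - 500674) - 3164564 = (263539890697/223536 - 500674) - 3164564 = 151621227433/223536 - 3164564 = -555772750871/223536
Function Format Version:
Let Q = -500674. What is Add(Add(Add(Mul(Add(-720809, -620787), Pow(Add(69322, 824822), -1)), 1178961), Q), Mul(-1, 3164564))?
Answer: Rational(-555772750871, 223536) ≈ -2.4863e+6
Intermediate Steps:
Add(Add(Add(Mul(Add(-720809, -620787), Pow(Add(69322, 824822), -1)), 1178961), Q), Mul(-1, 3164564)) = Add(Add(Add(Mul(Add(-720809, -620787), Pow(Add(69322, 824822), -1)), 1178961), -500674), Mul(-1, 3164564)) = Add(Add(Add(Mul(-1341596, Pow(894144, -1)), 1178961), -500674), -3164564) = Add(Add(Add(Mul(-1341596, Rational(1, 894144)), 1178961), -500674), -3164564) = Add(Add(Add(Rational(-335399, 223536), 1178961), -500674), -3164564) = Add(Add(Rational(263539890697, 223536), -500674), -3164564) = Add(Rational(151621227433, 223536), -3164564) = Rational(-555772750871, 223536)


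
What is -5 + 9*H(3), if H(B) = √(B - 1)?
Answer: -5 + 9*√2 ≈ 7.7279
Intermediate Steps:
H(B) = √(-1 + B)
-5 + 9*H(3) = -5 + 9*√(-1 + 3) = -5 + 9*√2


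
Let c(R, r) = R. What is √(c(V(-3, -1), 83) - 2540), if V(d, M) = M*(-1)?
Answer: I*√2539 ≈ 50.388*I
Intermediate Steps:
V(d, M) = -M
√(c(V(-3, -1), 83) - 2540) = √(-1*(-1) - 2540) = √(1 - 2540) = √(-2539) = I*√2539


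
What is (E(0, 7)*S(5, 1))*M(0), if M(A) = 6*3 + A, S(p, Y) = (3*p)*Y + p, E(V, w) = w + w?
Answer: 5040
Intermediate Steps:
E(V, w) = 2*w
S(p, Y) = p + 3*Y*p (S(p, Y) = 3*Y*p + p = p + 3*Y*p)
M(A) = 18 + A
(E(0, 7)*S(5, 1))*M(0) = ((2*7)*(5*(1 + 3*1)))*(18 + 0) = (14*(5*(1 + 3)))*18 = (14*(5*4))*18 = (14*20)*18 = 280*18 = 5040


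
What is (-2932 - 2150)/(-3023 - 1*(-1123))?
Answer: 2541/950 ≈ 2.6747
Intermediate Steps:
(-2932 - 2150)/(-3023 - 1*(-1123)) = -5082/(-3023 + 1123) = -5082/(-1900) = -5082*(-1/1900) = 2541/950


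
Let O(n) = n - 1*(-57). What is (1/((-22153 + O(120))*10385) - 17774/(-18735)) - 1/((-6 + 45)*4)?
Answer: 3491789022801/3705620480120 ≈ 0.94230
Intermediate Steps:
O(n) = 57 + n (O(n) = n + 57 = 57 + n)
(1/((-22153 + O(120))*10385) - 17774/(-18735)) - 1/((-6 + 45)*4) = (1/((-22153 + (57 + 120))*10385) - 17774/(-18735)) - 1/((-6 + 45)*4) = ((1/10385)/(-22153 + 177) - 17774*(-1/18735)) - 1/(39*4) = ((1/10385)/(-21976) + 17774/18735) - 1/156 = (-1/21976*1/10385 + 17774/18735) - 1*1/156 = (-1/228220760 + 17774/18735) - 1/156 = 811279153901/855143187720 - 1/156 = 3491789022801/3705620480120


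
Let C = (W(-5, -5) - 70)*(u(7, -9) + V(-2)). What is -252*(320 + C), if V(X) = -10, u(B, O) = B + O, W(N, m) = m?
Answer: -307440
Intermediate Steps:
C = 900 (C = (-5 - 70)*((7 - 9) - 10) = -75*(-2 - 10) = -75*(-12) = 900)
-252*(320 + C) = -252*(320 + 900) = -252*1220 = -307440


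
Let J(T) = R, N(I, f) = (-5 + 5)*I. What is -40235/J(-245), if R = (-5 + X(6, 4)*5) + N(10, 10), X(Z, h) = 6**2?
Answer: -8047/35 ≈ -229.91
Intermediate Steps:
X(Z, h) = 36
N(I, f) = 0 (N(I, f) = 0*I = 0)
R = 175 (R = (-5 + 36*5) + 0 = (-5 + 180) + 0 = 175 + 0 = 175)
J(T) = 175
-40235/J(-245) = -40235/175 = -40235*1/175 = -8047/35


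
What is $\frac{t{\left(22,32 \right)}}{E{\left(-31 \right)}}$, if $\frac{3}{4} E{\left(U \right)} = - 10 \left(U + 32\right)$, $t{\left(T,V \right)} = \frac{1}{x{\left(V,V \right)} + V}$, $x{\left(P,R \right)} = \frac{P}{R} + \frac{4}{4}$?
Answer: $- \frac{3}{1360} \approx -0.0022059$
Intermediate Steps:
$x{\left(P,R \right)} = 1 + \frac{P}{R}$ ($x{\left(P,R \right)} = \frac{P}{R} + 4 \cdot \frac{1}{4} = \frac{P}{R} + 1 = 1 + \frac{P}{R}$)
$t{\left(T,V \right)} = \frac{1}{2 + V}$ ($t{\left(T,V \right)} = \frac{1}{\frac{V + V}{V} + V} = \frac{1}{\frac{2 V}{V} + V} = \frac{1}{2 + V}$)
$E{\left(U \right)} = - \frac{1280}{3} - \frac{40 U}{3}$ ($E{\left(U \right)} = \frac{4 \left(- 10 \left(U + 32\right)\right)}{3} = \frac{4 \left(- 10 \left(32 + U\right)\right)}{3} = \frac{4 \left(-320 - 10 U\right)}{3} = - \frac{1280}{3} - \frac{40 U}{3}$)
$\frac{t{\left(22,32 \right)}}{E{\left(-31 \right)}} = \frac{1}{\left(2 + 32\right) \left(- \frac{1280}{3} - - \frac{1240}{3}\right)} = \frac{1}{34 \left(- \frac{1280}{3} + \frac{1240}{3}\right)} = \frac{1}{34 \left(- \frac{40}{3}\right)} = \frac{1}{34} \left(- \frac{3}{40}\right) = - \frac{3}{1360}$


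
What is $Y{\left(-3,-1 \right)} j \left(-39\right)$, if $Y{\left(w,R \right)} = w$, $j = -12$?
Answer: $-1404$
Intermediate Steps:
$Y{\left(-3,-1 \right)} j \left(-39\right) = \left(-3\right) \left(-12\right) \left(-39\right) = 36 \left(-39\right) = -1404$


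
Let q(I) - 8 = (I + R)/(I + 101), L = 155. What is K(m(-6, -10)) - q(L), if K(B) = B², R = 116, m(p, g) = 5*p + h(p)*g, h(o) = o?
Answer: 228081/256 ≈ 890.94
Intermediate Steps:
m(p, g) = 5*p + g*p (m(p, g) = 5*p + p*g = 5*p + g*p)
q(I) = 8 + (116 + I)/(101 + I) (q(I) = 8 + (I + 116)/(I + 101) = 8 + (116 + I)/(101 + I))
K(m(-6, -10)) - q(L) = (-6*(5 - 10))² - 3*(308 + 3*155)/(101 + 155) = (-6*(-5))² - 3*(308 + 465)/256 = 30² - 3*773/256 = 900 - 1*2319/256 = 900 - 2319/256 = 228081/256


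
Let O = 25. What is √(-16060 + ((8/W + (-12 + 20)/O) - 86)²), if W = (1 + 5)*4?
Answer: I*√49364699/75 ≈ 93.68*I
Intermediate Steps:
W = 24 (W = 6*4 = 24)
√(-16060 + ((8/W + (-12 + 20)/O) - 86)²) = √(-16060 + ((8/24 + (-12 + 20)/25) - 86)²) = √(-16060 + ((8*(1/24) + 8*(1/25)) - 86)²) = √(-16060 + ((⅓ + 8/25) - 86)²) = √(-16060 + (49/75 - 86)²) = √(-16060 + (-6401/75)²) = √(-16060 + 40972801/5625) = √(-49364699/5625) = I*√49364699/75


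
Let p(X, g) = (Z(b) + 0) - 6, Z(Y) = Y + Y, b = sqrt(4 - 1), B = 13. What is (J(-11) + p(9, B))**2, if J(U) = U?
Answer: 301 - 68*sqrt(3) ≈ 183.22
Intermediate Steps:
b = sqrt(3) ≈ 1.7320
Z(Y) = 2*Y
p(X, g) = -6 + 2*sqrt(3) (p(X, g) = (2*sqrt(3) + 0) - 6 = 2*sqrt(3) - 6 = -6 + 2*sqrt(3))
(J(-11) + p(9, B))**2 = (-11 + (-6 + 2*sqrt(3)))**2 = (-17 + 2*sqrt(3))**2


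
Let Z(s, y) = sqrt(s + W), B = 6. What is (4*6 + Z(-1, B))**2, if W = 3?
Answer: (24 + sqrt(2))**2 ≈ 645.88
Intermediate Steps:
Z(s, y) = sqrt(3 + s) (Z(s, y) = sqrt(s + 3) = sqrt(3 + s))
(4*6 + Z(-1, B))**2 = (4*6 + sqrt(3 - 1))**2 = (24 + sqrt(2))**2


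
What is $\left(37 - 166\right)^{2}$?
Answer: $16641$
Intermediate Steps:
$\left(37 - 166\right)^{2} = \left(-129\right)^{2} = 16641$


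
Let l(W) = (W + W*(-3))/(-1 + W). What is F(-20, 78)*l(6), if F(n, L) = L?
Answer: -936/5 ≈ -187.20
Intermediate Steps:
l(W) = -2*W/(-1 + W) (l(W) = (W - 3*W)/(-1 + W) = (-2*W)/(-1 + W) = -2*W/(-1 + W))
F(-20, 78)*l(6) = 78*(-2*6/(-1 + 6)) = 78*(-2*6/5) = 78*(-2*6*1/5) = 78*(-12/5) = -936/5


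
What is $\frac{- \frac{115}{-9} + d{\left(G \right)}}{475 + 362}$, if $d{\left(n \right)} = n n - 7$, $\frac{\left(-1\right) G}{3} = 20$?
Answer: $\frac{32452}{7533} \approx 4.308$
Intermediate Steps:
$G = -60$ ($G = \left(-3\right) 20 = -60$)
$d{\left(n \right)} = -7 + n^{2}$ ($d{\left(n \right)} = n^{2} - 7 = -7 + n^{2}$)
$\frac{- \frac{115}{-9} + d{\left(G \right)}}{475 + 362} = \frac{- \frac{115}{-9} - \left(7 - \left(-60\right)^{2}\right)}{475 + 362} = \frac{\left(-115\right) \left(- \frac{1}{9}\right) + \left(-7 + 3600\right)}{837} = \left(\frac{115}{9} + 3593\right) \frac{1}{837} = \frac{32452}{9} \cdot \frac{1}{837} = \frac{32452}{7533}$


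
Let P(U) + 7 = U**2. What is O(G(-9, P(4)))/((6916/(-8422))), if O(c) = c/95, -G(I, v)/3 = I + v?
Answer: 0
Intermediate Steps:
P(U) = -7 + U**2
G(I, v) = -3*I - 3*v (G(I, v) = -3*(I + v) = -3*I - 3*v)
O(c) = c/95 (O(c) = c*(1/95) = c/95)
O(G(-9, P(4)))/((6916/(-8422))) = ((-3*(-9) - 3*(-7 + 4**2))/95)/((6916/(-8422))) = ((27 - 3*(-7 + 16))/95)/((6916*(-1/8422))) = ((27 - 3*9)/95)/(-3458/4211) = ((27 - 27)/95)*(-4211/3458) = ((1/95)*0)*(-4211/3458) = 0*(-4211/3458) = 0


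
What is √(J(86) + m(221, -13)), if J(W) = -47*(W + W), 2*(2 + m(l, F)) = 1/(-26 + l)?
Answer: I*√1229880210/390 ≈ 89.922*I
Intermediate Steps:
m(l, F) = -2 + 1/(2*(-26 + l))
J(W) = -94*W
√(J(86) + m(221, -13)) = √(-94*86 + (105 - 4*221)/(2*(-26 + 221))) = √(-8084 + (½)*(105 - 884)/195) = √(-8084 + (½)*(1/195)*(-779)) = √(-8084 - 779/390) = √(-3153539/390) = I*√1229880210/390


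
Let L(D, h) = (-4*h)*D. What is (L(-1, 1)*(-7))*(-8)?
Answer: 224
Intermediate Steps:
L(D, h) = -4*D*h
(L(-1, 1)*(-7))*(-8) = (-4*(-1)*1*(-7))*(-8) = (4*(-7))*(-8) = -28*(-8) = 224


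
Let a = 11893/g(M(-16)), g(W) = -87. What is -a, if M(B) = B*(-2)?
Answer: 11893/87 ≈ 136.70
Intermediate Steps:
M(B) = -2*B
a = -11893/87 (a = 11893/(-87) = 11893*(-1/87) = -11893/87 ≈ -136.70)
-a = -1*(-11893/87) = 11893/87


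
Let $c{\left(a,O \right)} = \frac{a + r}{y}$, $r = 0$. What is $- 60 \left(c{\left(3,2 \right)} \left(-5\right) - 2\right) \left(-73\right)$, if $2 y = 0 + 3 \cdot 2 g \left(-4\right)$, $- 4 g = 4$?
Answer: $-14235$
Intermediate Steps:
$g = -1$ ($g = \left(- \frac{1}{4}\right) 4 = -1$)
$y = 12$ ($y = \frac{0 + 3 \cdot 2 \left(-1\right) \left(-4\right)}{2} = \frac{0 + 6 \left(-1\right) \left(-4\right)}{2} = \frac{0 - -24}{2} = \frac{0 + 24}{2} = \frac{1}{2} \cdot 24 = 12$)
$c{\left(a,O \right)} = \frac{a}{12}$ ($c{\left(a,O \right)} = \frac{a + 0}{12} = a \frac{1}{12} = \frac{a}{12}$)
$- 60 \left(c{\left(3,2 \right)} \left(-5\right) - 2\right) \left(-73\right) = - 60 \left(\frac{1}{12} \cdot 3 \left(-5\right) - 2\right) \left(-73\right) = - 60 \left(\frac{1}{4} \left(-5\right) - 2\right) \left(-73\right) = - 60 \left(- \frac{5}{4} - 2\right) \left(-73\right) = \left(-60\right) \left(- \frac{13}{4}\right) \left(-73\right) = 195 \left(-73\right) = -14235$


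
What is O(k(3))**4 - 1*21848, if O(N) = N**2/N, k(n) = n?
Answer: -21767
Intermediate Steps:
O(N) = N
O(k(3))**4 - 1*21848 = 3**4 - 1*21848 = 81 - 21848 = -21767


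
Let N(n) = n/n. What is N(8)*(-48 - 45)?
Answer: -93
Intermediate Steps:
N(n) = 1
N(8)*(-48 - 45) = 1*(-48 - 45) = 1*(-93) = -93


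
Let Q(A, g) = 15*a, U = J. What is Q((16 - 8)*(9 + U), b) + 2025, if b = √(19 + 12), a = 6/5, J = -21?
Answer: 2043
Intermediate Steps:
U = -21
a = 6/5 (a = 6*(⅕) = 6/5 ≈ 1.2000)
b = √31 ≈ 5.5678
Q(A, g) = 18 (Q(A, g) = 15*(6/5) = 18)
Q((16 - 8)*(9 + U), b) + 2025 = 18 + 2025 = 2043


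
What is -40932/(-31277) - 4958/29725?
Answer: 1061632334/929708825 ≈ 1.1419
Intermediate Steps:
-40932/(-31277) - 4958/29725 = -40932*(-1/31277) - 4958*1/29725 = 40932/31277 - 4958/29725 = 1061632334/929708825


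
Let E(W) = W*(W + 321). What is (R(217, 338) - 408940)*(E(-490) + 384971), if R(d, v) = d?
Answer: -191192853663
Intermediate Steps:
E(W) = W*(321 + W)
(R(217, 338) - 408940)*(E(-490) + 384971) = (217 - 408940)*(-490*(321 - 490) + 384971) = -408723*(-490*(-169) + 384971) = -408723*(82810 + 384971) = -408723*467781 = -191192853663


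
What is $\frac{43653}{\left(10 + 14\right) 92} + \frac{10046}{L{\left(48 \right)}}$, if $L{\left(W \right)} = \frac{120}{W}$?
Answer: $\frac{14860467}{3680} \approx 4038.2$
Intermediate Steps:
$\frac{43653}{\left(10 + 14\right) 92} + \frac{10046}{L{\left(48 \right)}} = \frac{43653}{\left(10 + 14\right) 92} + \frac{10046}{120 \cdot \frac{1}{48}} = \frac{43653}{24 \cdot 92} + \frac{10046}{120 \cdot \frac{1}{48}} = \frac{43653}{2208} + \frac{10046}{\frac{5}{2}} = 43653 \cdot \frac{1}{2208} + 10046 \cdot \frac{2}{5} = \frac{14551}{736} + \frac{20092}{5} = \frac{14860467}{3680}$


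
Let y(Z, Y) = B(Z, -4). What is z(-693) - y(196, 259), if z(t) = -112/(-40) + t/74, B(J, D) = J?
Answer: -74949/370 ≈ -202.56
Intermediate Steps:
y(Z, Y) = Z
z(t) = 14/5 + t/74 (z(t) = -112*(-1/40) + t*(1/74) = 14/5 + t/74)
z(-693) - y(196, 259) = (14/5 + (1/74)*(-693)) - 1*196 = (14/5 - 693/74) - 196 = -2429/370 - 196 = -74949/370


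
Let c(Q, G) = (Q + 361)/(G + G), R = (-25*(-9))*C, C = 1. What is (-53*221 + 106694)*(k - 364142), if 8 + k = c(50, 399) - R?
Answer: -484521141387/14 ≈ -3.4609e+10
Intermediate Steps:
R = 225 (R = -25*(-9)*1 = 225*1 = 225)
c(Q, G) = (361 + Q)/(2*G) (c(Q, G) = (361 + Q)/((2*G)) = (361 + Q)*(1/(2*G)) = (361 + Q)/(2*G))
k = -61841/266 (k = -8 + ((1/2)*(361 + 50)/399 - 1*225) = -8 + ((1/2)*(1/399)*411 - 225) = -8 + (137/266 - 225) = -8 - 59713/266 = -61841/266 ≈ -232.48)
(-53*221 + 106694)*(k - 364142) = (-53*221 + 106694)*(-61841/266 - 364142) = (-11713 + 106694)*(-96923613/266) = 94981*(-96923613/266) = -484521141387/14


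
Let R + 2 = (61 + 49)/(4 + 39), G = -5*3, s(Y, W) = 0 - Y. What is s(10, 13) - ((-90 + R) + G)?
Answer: 4061/43 ≈ 94.442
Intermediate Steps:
s(Y, W) = -Y
G = -15
R = 24/43 (R = -2 + (61 + 49)/(4 + 39) = -2 + 110/43 = 24/43 ≈ 0.55814)
s(10, 13) - ((-90 + R) + G) = -1*10 - ((-90 + 24/43) - 15) = -10 - (-3846/43 - 15) = -10 - 1*(-4491/43) = -10 + 4491/43 = 4061/43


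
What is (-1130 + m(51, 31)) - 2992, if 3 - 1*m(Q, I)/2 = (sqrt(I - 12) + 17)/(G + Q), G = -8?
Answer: -177022/43 - 2*sqrt(19)/43 ≈ -4117.0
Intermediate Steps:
m(Q, I) = 6 - 2*(17 + sqrt(-12 + I))/(-8 + Q) (m(Q, I) = 6 - 2*(sqrt(I - 12) + 17)/(-8 + Q) = 6 - 2*(sqrt(-12 + I) + 17)/(-8 + Q) = 6 - 2*(17 + sqrt(-12 + I))/(-8 + Q))
(-1130 + m(51, 31)) - 2992 = (-1130 + 2*(-41 - sqrt(-12 + 31) + 3*51)/(-8 + 51)) - 2992 = (-1130 + 2*(-41 - sqrt(19) + 153)/43) - 2992 = (-1130 + 2*(1/43)*(112 - sqrt(19))) - 2992 = (-1130 + (224/43 - 2*sqrt(19)/43)) - 2992 = (-48366/43 - 2*sqrt(19)/43) - 2992 = -177022/43 - 2*sqrt(19)/43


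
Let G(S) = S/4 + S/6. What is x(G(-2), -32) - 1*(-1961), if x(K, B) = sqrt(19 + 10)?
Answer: 1961 + sqrt(29) ≈ 1966.4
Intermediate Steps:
G(S) = 5*S/12 (G(S) = S*(1/4) + S*(1/6) = S/4 + S/6 = 5*S/12)
x(K, B) = sqrt(29)
x(G(-2), -32) - 1*(-1961) = sqrt(29) - 1*(-1961) = sqrt(29) + 1961 = 1961 + sqrt(29)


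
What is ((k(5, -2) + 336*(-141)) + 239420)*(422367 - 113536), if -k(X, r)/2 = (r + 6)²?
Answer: 59299257972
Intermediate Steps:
k(X, r) = -2*(6 + r)² (k(X, r) = -2*(r + 6)² = -2*(6 + r)²)
((k(5, -2) + 336*(-141)) + 239420)*(422367 - 113536) = ((-2*(6 - 2)² + 336*(-141)) + 239420)*(422367 - 113536) = ((-2*4² - 47376) + 239420)*308831 = ((-2*16 - 47376) + 239420)*308831 = ((-32 - 47376) + 239420)*308831 = (-47408 + 239420)*308831 = 192012*308831 = 59299257972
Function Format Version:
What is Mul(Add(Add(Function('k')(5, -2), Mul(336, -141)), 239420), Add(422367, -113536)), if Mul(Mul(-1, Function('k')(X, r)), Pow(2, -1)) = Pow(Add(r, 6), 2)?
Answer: 59299257972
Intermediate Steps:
Function('k')(X, r) = Mul(-2, Pow(Add(6, r), 2)) (Function('k')(X, r) = Mul(-2, Pow(Add(r, 6), 2)) = Mul(-2, Pow(Add(6, r), 2)))
Mul(Add(Add(Function('k')(5, -2), Mul(336, -141)), 239420), Add(422367, -113536)) = Mul(Add(Add(Mul(-2, Pow(Add(6, -2), 2)), Mul(336, -141)), 239420), Add(422367, -113536)) = Mul(Add(Add(Mul(-2, Pow(4, 2)), -47376), 239420), 308831) = Mul(Add(Add(Mul(-2, 16), -47376), 239420), 308831) = Mul(Add(Add(-32, -47376), 239420), 308831) = Mul(Add(-47408, 239420), 308831) = Mul(192012, 308831) = 59299257972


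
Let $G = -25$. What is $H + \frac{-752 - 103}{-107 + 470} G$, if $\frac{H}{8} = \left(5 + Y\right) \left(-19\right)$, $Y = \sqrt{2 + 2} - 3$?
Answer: $- \frac{66443}{121} \approx -549.12$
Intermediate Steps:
$Y = -1$ ($Y = \sqrt{4} - 3 = 2 - 3 = -1$)
$H = -608$ ($H = 8 \left(5 - 1\right) \left(-19\right) = 8 \cdot 4 \left(-19\right) = 8 \left(-76\right) = -608$)
$H + \frac{-752 - 103}{-107 + 470} G = -608 + \frac{-752 - 103}{-107 + 470} \left(-25\right) = -608 + - \frac{855}{363} \left(-25\right) = -608 + \left(-855\right) \frac{1}{363} \left(-25\right) = -608 - - \frac{7125}{121} = -608 + \frac{7125}{121} = - \frac{66443}{121}$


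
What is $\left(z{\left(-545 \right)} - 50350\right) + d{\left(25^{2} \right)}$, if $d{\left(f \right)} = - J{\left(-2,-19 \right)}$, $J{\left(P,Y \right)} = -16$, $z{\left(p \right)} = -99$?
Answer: $-50433$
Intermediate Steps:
$d{\left(f \right)} = 16$ ($d{\left(f \right)} = \left(-1\right) \left(-16\right) = 16$)
$\left(z{\left(-545 \right)} - 50350\right) + d{\left(25^{2} \right)} = \left(-99 - 50350\right) + 16 = -50449 + 16 = -50433$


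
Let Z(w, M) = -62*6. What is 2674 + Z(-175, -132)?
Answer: 2302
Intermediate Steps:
Z(w, M) = -372
2674 + Z(-175, -132) = 2674 - 372 = 2302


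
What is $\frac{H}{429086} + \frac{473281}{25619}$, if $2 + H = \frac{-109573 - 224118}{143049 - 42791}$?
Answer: $\frac{20360205619551695}{1102111553992372} \approx 18.474$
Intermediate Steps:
$H = - \frac{534207}{100258}$ ($H = -2 + \frac{-109573 - 224118}{143049 - 42791} = -2 - \frac{333691}{100258} = - \frac{534207}{100258} \approx -5.3283$)
$\frac{H}{429086} + \frac{473281}{25619} = - \frac{534207}{100258 \cdot 429086} + \frac{473281}{25619} = \left(- \frac{534207}{100258}\right) \frac{1}{429086} + 473281 \cdot \frac{1}{25619} = - \frac{534207}{43019304188} + \frac{473281}{25619} = \frac{20360205619551695}{1102111553992372}$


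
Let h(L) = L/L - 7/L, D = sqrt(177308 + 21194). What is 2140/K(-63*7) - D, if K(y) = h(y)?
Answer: 33705/16 - sqrt(198502) ≈ 1661.0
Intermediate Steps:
D = sqrt(198502) ≈ 445.54
h(L) = 1 - 7/L
K(y) = (-7 + y)/y
2140/K(-63*7) - D = 2140/(((-7 - 63*7)/((-63*7)))) - sqrt(198502) = 2140/(((-7 - 441)/(-441))) - sqrt(198502) = 2140/((-1/441*(-448))) - sqrt(198502) = 2140/(64/63) - sqrt(198502) = 2140*(63/64) - sqrt(198502) = 33705/16 - sqrt(198502)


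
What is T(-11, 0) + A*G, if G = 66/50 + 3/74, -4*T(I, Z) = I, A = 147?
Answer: 750173/3700 ≈ 202.75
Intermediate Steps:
T(I, Z) = -I/4
G = 2517/1850 (G = 66*(1/50) + 3*(1/74) = 33/25 + 3/74 = 2517/1850 ≈ 1.3605)
T(-11, 0) + A*G = -¼*(-11) + 147*(2517/1850) = 11/4 + 369999/1850 = 750173/3700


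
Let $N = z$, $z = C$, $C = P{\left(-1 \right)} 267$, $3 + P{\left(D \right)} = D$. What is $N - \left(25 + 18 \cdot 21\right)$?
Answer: $-1471$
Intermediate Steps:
$P{\left(D \right)} = -3 + D$
$C = -1068$ ($C = \left(-3 - 1\right) 267 = \left(-4\right) 267 = -1068$)
$z = -1068$
$N = -1068$
$N - \left(25 + 18 \cdot 21\right) = -1068 - \left(25 + 18 \cdot 21\right) = -1068 - \left(25 + 378\right) = -1068 - 403 = -1471$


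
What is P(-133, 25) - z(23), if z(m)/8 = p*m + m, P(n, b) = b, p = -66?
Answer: 11985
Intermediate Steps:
z(m) = -520*m (z(m) = 8*(-66*m + m) = 8*(-65*m) = -520*m)
P(-133, 25) - z(23) = 25 - (-520)*23 = 25 - 1*(-11960) = 25 + 11960 = 11985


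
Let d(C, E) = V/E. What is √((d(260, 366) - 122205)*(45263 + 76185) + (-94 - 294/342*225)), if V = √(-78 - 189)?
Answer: √(-179427386938997511 + 4011609612*I*√267)/3477 ≈ 0.022253 + 1.2183e+5*I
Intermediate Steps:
V = I*√267 (V = √(-267) = I*√267 ≈ 16.34*I)
d(C, E) = I*√267/E (d(C, E) = (I*√267)/E = I*√267/E)
√((d(260, 366) - 122205)*(45263 + 76185) + (-94 - 294/342*225)) = √((I*√267/366 - 122205)*(45263 + 76185) + (-94 - 294/342*225)) = √((I*√267*(1/366) - 122205)*121448 + (-94 - 294*1/342*225)) = √((I*√267/366 - 122205)*121448 + (-94 - 49/57*225)) = √((-122205 + I*√267/366)*121448 + (-94 - 3675/19)) = √((-14841552840 + 60724*I*√267/183) - 5461/19) = √(-281989509421/19 + 60724*I*√267/183)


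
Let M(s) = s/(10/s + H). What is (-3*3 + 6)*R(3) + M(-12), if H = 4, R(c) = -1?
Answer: -15/19 ≈ -0.78947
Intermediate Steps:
M(s) = s/(4 + 10/s) (M(s) = s/(10/s + 4) = s/(4 + 10/s))
(-3*3 + 6)*R(3) + M(-12) = (-3*3 + 6)*(-1) + (½)*(-12)²/(5 + 2*(-12)) = (-9 + 6)*(-1) + (½)*144/(5 - 24) = -3*(-1) + (½)*144/(-19) = 3 + (½)*144*(-1/19) = 3 - 72/19 = -15/19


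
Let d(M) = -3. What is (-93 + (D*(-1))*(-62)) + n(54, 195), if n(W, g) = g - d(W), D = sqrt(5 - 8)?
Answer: 105 + 62*I*sqrt(3) ≈ 105.0 + 107.39*I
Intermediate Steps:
D = I*sqrt(3) (D = sqrt(-3) = I*sqrt(3) ≈ 1.732*I)
n(W, g) = 3 + g (n(W, g) = g - 1*(-3) = g + 3 = 3 + g)
(-93 + (D*(-1))*(-62)) + n(54, 195) = (-93 + ((I*sqrt(3))*(-1))*(-62)) + (3 + 195) = (-93 - I*sqrt(3)*(-62)) + 198 = (-93 + 62*I*sqrt(3)) + 198 = 105 + 62*I*sqrt(3)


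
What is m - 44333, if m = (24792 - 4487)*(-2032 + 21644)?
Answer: 398177327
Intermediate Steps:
m = 398221660 (m = 20305*19612 = 398221660)
m - 44333 = 398221660 - 44333 = 398177327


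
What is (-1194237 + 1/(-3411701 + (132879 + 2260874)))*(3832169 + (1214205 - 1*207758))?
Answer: -490180496081948586/84829 ≈ -5.7785e+12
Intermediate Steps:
(-1194237 + 1/(-3411701 + (132879 + 2260874)))*(3832169 + (1214205 - 1*207758)) = (-1194237 + 1/(-3411701 + 2393753))*(3832169 + (1214205 - 207758)) = (-1194237 + 1/(-1017948))*(3832169 + 1006447) = (-1194237 - 1/1017948)*4838616 = -1215671165677/1017948*4838616 = -490180496081948586/84829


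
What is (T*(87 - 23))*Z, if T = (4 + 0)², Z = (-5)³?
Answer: -128000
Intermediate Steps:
Z = -125
T = 16 (T = 4² = 16)
(T*(87 - 23))*Z = (16*(87 - 23))*(-125) = (16*64)*(-125) = 1024*(-125) = -128000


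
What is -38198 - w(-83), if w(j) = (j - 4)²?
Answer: -45767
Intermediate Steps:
w(j) = (-4 + j)²
-38198 - w(-83) = -38198 - (-4 - 83)² = -38198 - 1*(-87)² = -38198 - 1*7569 = -38198 - 7569 = -45767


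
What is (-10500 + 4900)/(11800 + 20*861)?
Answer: -280/1451 ≈ -0.19297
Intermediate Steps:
(-10500 + 4900)/(11800 + 20*861) = -5600/(11800 + 17220) = -5600/29020 = -5600*1/29020 = -280/1451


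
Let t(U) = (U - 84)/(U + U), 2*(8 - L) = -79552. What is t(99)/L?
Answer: 5/2625744 ≈ 1.9042e-6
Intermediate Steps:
L = 39784 (L = 8 - ½*(-79552) = 8 + 39776 = 39784)
t(U) = (-84 + U)/(2*U) (t(U) = (-84 + U)/((2*U)) = (-84 + U)*(1/(2*U)) = (-84 + U)/(2*U))
t(99)/L = ((½)*(-84 + 99)/99)/39784 = ((½)*(1/99)*15)*(1/39784) = (5/66)*(1/39784) = 5/2625744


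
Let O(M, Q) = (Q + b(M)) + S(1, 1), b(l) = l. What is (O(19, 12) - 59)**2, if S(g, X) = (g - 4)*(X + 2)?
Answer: 1369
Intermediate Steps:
S(g, X) = (-4 + g)*(2 + X)
O(M, Q) = -9 + M + Q (O(M, Q) = (Q + M) + (-8 - 4*1 + 2*1 + 1*1) = (M + Q) + (-8 - 4 + 2 + 1) = (M + Q) - 9 = -9 + M + Q)
(O(19, 12) - 59)**2 = ((-9 + 19 + 12) - 59)**2 = (22 - 59)**2 = (-37)**2 = 1369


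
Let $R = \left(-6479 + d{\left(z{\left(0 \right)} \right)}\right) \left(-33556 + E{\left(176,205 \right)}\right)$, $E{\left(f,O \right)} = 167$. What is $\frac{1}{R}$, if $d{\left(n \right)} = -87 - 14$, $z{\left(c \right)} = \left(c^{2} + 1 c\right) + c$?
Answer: $\frac{1}{219699620} \approx 4.5517 \cdot 10^{-9}$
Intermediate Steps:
$z{\left(c \right)} = c^{2} + 2 c$ ($z{\left(c \right)} = \left(c^{2} + c\right) + c = \left(c + c^{2}\right) + c = c^{2} + 2 c$)
$d{\left(n \right)} = -101$ ($d{\left(n \right)} = -87 - 14 = -101$)
$R = 219699620$ ($R = \left(-6479 - 101\right) \left(-33556 + 167\right) = \left(-6580\right) \left(-33389\right) = 219699620$)
$\frac{1}{R} = \frac{1}{219699620}$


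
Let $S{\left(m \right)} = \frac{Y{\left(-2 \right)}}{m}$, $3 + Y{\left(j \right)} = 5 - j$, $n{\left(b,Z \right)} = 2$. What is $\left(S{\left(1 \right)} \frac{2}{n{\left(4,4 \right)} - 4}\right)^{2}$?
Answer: $16$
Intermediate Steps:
$Y{\left(j \right)} = 2 - j$ ($Y{\left(j \right)} = -3 - \left(-5 + j\right) = 2 - j$)
$S{\left(m \right)} = \frac{4}{m}$ ($S{\left(m \right)} = \frac{2 - -2}{m} = \frac{2 + 2}{m} = \frac{4}{m}$)
$\left(S{\left(1 \right)} \frac{2}{n{\left(4,4 \right)} - 4}\right)^{2} = \left(\frac{4}{1} \frac{2}{2 - 4}\right)^{2} = \left(4 \cdot 1 \frac{2}{2 - 4}\right)^{2} = \left(4 \frac{2}{-2}\right)^{2} = \left(4 \cdot 2 \left(- \frac{1}{2}\right)\right)^{2} = \left(4 \left(-1\right)\right)^{2} = \left(-4\right)^{2} = 16$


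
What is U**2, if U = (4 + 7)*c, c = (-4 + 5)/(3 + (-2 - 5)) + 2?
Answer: 5929/16 ≈ 370.56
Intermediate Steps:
c = 7/4 (c = 1/(3 - 7) + 2 = 1/(-4) + 2 = 1*(-1/4) + 2 = -1/4 + 2 = 7/4 ≈ 1.7500)
U = 77/4 (U = (4 + 7)*(7/4) = 11*(7/4) = 77/4 ≈ 19.250)
U**2 = (77/4)**2 = 5929/16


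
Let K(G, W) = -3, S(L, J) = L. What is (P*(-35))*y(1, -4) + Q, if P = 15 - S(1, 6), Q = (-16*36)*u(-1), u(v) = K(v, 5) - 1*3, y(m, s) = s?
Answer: 5416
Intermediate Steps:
u(v) = -6 (u(v) = -3 - 1*3 = -3 - 3 = -6)
Q = 3456 (Q = -16*36*(-6) = -576*(-6) = 3456)
P = 14 (P = 15 - 1*1 = 15 - 1 = 14)
(P*(-35))*y(1, -4) + Q = (14*(-35))*(-4) + 3456 = -490*(-4) + 3456 = 1960 + 3456 = 5416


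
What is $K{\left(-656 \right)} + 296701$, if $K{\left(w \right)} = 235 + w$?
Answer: $296280$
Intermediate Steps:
$K{\left(-656 \right)} + 296701 = \left(235 - 656\right) + 296701 = -421 + 296701 = 296280$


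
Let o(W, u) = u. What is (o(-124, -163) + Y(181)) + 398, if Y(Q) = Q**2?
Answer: 32996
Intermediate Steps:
(o(-124, -163) + Y(181)) + 398 = (-163 + 181**2) + 398 = (-163 + 32761) + 398 = 32598 + 398 = 32996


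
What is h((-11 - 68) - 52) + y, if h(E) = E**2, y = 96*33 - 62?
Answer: 20267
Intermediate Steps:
y = 3106 (y = 3168 - 62 = 3106)
h((-11 - 68) - 52) + y = ((-11 - 68) - 52)**2 + 3106 = (-79 - 52)**2 + 3106 = (-131)**2 + 3106 = 17161 + 3106 = 20267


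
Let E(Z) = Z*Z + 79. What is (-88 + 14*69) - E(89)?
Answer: -7122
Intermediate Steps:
E(Z) = 79 + Z² (E(Z) = Z² + 79 = 79 + Z²)
(-88 + 14*69) - E(89) = (-88 + 14*69) - (79 + 89²) = (-88 + 966) - (79 + 7921) = 878 - 1*8000 = 878 - 8000 = -7122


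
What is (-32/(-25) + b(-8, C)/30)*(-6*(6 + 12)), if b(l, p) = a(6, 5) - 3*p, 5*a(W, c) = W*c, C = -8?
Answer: -6156/25 ≈ -246.24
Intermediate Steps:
a(W, c) = W*c/5 (a(W, c) = (W*c)/5 = W*c/5)
b(l, p) = 6 - 3*p (b(l, p) = (⅕)*6*5 - 3*p = 6 - 3*p)
(-32/(-25) + b(-8, C)/30)*(-6*(6 + 12)) = (-32/(-25) + (6 - 3*(-8))/30)*(-6*(6 + 12)) = (-32*(-1/25) + (6 + 24)*(1/30))*(-6*18) = (32/25 + 30*(1/30))*(-108) = (32/25 + 1)*(-108) = (57/25)*(-108) = -6156/25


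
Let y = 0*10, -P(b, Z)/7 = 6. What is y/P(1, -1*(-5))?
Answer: 0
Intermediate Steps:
P(b, Z) = -42 (P(b, Z) = -7*6 = -42)
y = 0
y/P(1, -1*(-5)) = 0/(-42) = 0*(-1/42) = 0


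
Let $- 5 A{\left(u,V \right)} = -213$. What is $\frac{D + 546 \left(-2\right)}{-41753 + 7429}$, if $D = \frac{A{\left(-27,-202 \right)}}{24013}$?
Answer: $\frac{131110767}{4121111060} \approx 0.031814$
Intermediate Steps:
$A{\left(u,V \right)} = \frac{213}{5}$ ($A{\left(u,V \right)} = \left(- \frac{1}{5}\right) \left(-213\right) = \frac{213}{5}$)
$D = \frac{213}{120065}$ ($D = \frac{213}{5 \cdot 24013} = \frac{213}{5} \cdot \frac{1}{24013} = \frac{213}{120065} \approx 0.001774$)
$\frac{D + 546 \left(-2\right)}{-41753 + 7429} = \frac{\frac{213}{120065} + 546 \left(-2\right)}{-41753 + 7429} = \frac{\frac{213}{120065} - 1092}{-34324} = \left(- \frac{131110767}{120065}\right) \left(- \frac{1}{34324}\right) = \frac{131110767}{4121111060}$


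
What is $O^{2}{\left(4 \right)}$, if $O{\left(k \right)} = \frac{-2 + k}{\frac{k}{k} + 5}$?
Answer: $\frac{1}{9} \approx 0.11111$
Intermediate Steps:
$O{\left(k \right)} = - \frac{1}{3} + \frac{k}{6}$ ($O{\left(k \right)} = \frac{-2 + k}{1 + 5} = \frac{-2 + k}{6} = \left(-2 + k\right) \frac{1}{6} = - \frac{1}{3} + \frac{k}{6}$)
$O^{2}{\left(4 \right)} = \left(- \frac{1}{3} + \frac{1}{6} \cdot 4\right)^{2} = \left(- \frac{1}{3} + \frac{2}{3}\right)^{2} = \left(\frac{1}{3}\right)^{2} = \frac{1}{9}$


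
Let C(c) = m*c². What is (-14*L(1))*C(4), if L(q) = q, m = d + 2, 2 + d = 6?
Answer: -1344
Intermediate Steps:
d = 4 (d = -2 + 6 = 4)
m = 6 (m = 4 + 2 = 6)
C(c) = 6*c²
(-14*L(1))*C(4) = (-14*1)*(6*4²) = -84*16 = -14*96 = -1344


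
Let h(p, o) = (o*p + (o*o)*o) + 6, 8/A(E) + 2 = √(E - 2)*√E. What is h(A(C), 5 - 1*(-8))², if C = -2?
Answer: 5090433 - 234520*√2 ≈ 4.7588e+6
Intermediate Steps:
A(E) = 8/(-2 + √E*√(-2 + E)) (A(E) = 8/(-2 + √(E - 2)*√E) = 8/(-2 + √(-2 + E)*√E) = 8/(-2 + √E*√(-2 + E)))
h(p, o) = 6 + o³ + o*p (h(p, o) = (o*p + o²*o) + 6 = (o*p + o³) + 6 = (o³ + o*p) + 6 = 6 + o³ + o*p)
h(A(C), 5 - 1*(-8))² = (6 + (5 - 1*(-8))³ + (5 - 1*(-8))*(8/(-2 + √(-2)*√(-2 - 2))))² = (6 + (5 + 8)³ + (5 + 8)*(8/(-2 + (I*√2)*√(-4))))² = (6 + 13³ + 13*(8/(-2 + (I*√2)*(2*I))))² = (6 + 2197 + 13*(8/(-2 - 2*√2)))² = (6 + 2197 + 104/(-2 - 2*√2))² = (2203 + 104/(-2 - 2*√2))²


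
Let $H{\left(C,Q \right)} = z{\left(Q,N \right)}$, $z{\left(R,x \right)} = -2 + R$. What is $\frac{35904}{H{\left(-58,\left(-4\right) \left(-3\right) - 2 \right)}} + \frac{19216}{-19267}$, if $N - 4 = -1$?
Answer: $\frac{86451080}{19267} \approx 4487.0$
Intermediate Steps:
$N = 3$ ($N = 4 - 1 = 3$)
$H{\left(C,Q \right)} = -2 + Q$
$\frac{35904}{H{\left(-58,\left(-4\right) \left(-3\right) - 2 \right)}} + \frac{19216}{-19267} = \frac{35904}{-2 - -10} + \frac{19216}{-19267} = \frac{35904}{-2 + \left(12 - 2\right)} + 19216 \left(- \frac{1}{19267}\right) = \frac{35904}{-2 + 10} - \frac{19216}{19267} = \frac{35904}{8} - \frac{19216}{19267} = 35904 \cdot \frac{1}{8} - \frac{19216}{19267} = 4488 - \frac{19216}{19267} = \frac{86451080}{19267}$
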